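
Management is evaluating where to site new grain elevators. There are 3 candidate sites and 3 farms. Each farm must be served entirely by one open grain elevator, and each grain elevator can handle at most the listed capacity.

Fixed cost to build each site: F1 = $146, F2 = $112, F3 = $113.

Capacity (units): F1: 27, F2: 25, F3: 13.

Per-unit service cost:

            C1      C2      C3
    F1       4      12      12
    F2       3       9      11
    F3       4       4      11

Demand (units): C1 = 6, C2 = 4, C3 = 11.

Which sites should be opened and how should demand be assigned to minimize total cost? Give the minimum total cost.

Open {F2}: C1→F2 3·6=18, C2→F2 9·4=36, C3→F2 11·11=121.
Loads: F2 carries 21/25. Service 175; fixed 112; total 287.
Next best feasible plan costs 350.

Minimum total cost: 287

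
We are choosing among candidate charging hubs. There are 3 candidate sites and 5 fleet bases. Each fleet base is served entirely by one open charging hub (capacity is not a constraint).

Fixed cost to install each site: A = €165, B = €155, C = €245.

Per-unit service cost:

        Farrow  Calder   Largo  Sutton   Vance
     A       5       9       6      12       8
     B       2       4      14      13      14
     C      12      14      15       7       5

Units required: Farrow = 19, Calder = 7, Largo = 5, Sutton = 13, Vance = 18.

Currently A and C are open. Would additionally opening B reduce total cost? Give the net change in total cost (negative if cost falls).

Current service cost with {A, C}: 369.
Adding B: each fleet base re-picks its cheapest; new service cost 277, saving 92.
Extra fixed cost: 155. Net change = 155 − 92 = 63.
(Totals: 779 → 842.)

No — net change +63 (cost rises by 63).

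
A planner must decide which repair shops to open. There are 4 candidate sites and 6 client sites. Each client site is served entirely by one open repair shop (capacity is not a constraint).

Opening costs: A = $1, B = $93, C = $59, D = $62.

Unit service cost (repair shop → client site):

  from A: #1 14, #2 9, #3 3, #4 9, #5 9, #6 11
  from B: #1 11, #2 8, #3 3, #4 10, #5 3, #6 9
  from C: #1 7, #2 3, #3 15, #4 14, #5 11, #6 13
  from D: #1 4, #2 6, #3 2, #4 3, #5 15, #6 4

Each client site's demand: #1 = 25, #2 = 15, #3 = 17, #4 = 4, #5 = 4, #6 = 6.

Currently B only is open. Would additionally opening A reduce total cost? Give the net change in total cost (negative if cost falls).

Yes — net change −3 (cost falls by 3).

Current service cost with {B}: 552.
Adding A: each client site re-picks its cheapest; new service cost 548, saving 4.
Extra fixed cost: 1. Net change = 1 − 4 = -3.
(Totals: 645 → 642.)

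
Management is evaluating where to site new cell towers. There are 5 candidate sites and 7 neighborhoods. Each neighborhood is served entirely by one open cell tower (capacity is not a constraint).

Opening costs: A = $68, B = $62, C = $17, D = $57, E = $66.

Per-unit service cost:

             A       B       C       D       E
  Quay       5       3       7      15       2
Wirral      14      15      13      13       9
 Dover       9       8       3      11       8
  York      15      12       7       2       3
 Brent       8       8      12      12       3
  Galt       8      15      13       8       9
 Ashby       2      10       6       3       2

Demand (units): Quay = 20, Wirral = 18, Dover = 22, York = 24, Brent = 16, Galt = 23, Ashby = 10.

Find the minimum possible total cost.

Minimum total cost: 698

For any fixed open set, each neighborhood goes to its cheapest open site; total = fixed + service.
{C, E}: Quay→E 2·20=40, Wirral→E 9·18=162, Dover→C 3·22=66, York→E 3·24=72, Brent→E 3·16=48, Galt→E 9·23=207, Ashby→E 2·10=20. Service 615; fixed 83; total 698.
{C, D, E}: Quay→E 2·20=40, Wirral→E 9·18=162, Dover→C 3·22=66, York→D 2·24=48, Brent→E 3·16=48, Galt→D 8·23=184, Ashby→E 2·10=20. Service 568; fixed 140; total 708.
{A, C, E}: service 592 + fixed 151 = 743
{A, B, C, D, E}: service 568 + fixed 270 = 838
No other subset beats 698.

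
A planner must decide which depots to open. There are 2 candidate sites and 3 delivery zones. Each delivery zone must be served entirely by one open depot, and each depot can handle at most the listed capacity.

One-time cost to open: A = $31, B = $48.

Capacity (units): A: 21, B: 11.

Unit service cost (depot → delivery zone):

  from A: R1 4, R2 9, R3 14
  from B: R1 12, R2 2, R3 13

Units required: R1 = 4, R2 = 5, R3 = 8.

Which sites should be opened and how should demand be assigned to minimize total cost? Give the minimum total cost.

Minimum total cost: 204

Open {A}: R1→A 4·4=16, R2→A 9·5=45, R3→A 14·8=112.
Loads: A carries 17/21. Service 173; fixed 31; total 204.
Next best feasible plan costs 217.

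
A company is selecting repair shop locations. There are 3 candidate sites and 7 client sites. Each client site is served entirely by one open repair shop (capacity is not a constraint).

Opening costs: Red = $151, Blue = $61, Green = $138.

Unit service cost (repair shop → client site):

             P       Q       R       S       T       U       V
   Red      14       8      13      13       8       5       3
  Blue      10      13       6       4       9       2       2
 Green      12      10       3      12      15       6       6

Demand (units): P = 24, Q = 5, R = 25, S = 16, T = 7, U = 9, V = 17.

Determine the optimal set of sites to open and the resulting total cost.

Open Blue only; minimum total cost 695.

For any fixed open set, each client site goes to its cheapest open site; total = fixed + service.
{Blue}: P→Blue 10·24=240, Q→Blue 13·5=65, R→Blue 6·25=150, S→Blue 4·16=64, T→Blue 9·7=63, U→Blue 2·9=18, V→Blue 2·17=34. Service 634; fixed 61; total 695.
{Blue, Green}: service 544 + fixed 199 = 743
{Red, Blue}: P→Blue 10·24=240, Q→Red 8·5=40, R→Blue 6·25=150, S→Blue 4·16=64, T→Red 8·7=56, U→Blue 2·9=18, V→Blue 2·17=34. Service 602; fixed 212; total 814.
{Red, Blue, Green}: service 527 + fixed 350 = 877
No other subset beats 695.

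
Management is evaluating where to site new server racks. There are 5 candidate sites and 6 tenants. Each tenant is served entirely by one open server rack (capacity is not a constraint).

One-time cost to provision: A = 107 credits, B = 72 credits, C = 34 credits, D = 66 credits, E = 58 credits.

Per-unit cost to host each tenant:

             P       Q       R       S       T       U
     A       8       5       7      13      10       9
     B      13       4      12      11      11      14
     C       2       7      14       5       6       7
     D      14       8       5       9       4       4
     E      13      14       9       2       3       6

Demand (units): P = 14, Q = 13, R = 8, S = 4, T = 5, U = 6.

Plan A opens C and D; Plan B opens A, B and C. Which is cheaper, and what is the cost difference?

Plan A is cheaper by 118.

Plan A: {C, D}: P→C 2·14=28, Q→C 7·13=91, R→D 5·8=40, S→C 5·4=20, T→D 4·5=20, U→D 4·6=24. Service 223; fixed 100; total 323.
Plan B: {A, B, C}: P→C 2·14=28, Q→B 4·13=52, R→A 7·8=56, S→C 5·4=20, T→C 6·5=30, U→C 7·6=42. Service 228; fixed 213; total 441.
Difference: |323 − 441| = 118.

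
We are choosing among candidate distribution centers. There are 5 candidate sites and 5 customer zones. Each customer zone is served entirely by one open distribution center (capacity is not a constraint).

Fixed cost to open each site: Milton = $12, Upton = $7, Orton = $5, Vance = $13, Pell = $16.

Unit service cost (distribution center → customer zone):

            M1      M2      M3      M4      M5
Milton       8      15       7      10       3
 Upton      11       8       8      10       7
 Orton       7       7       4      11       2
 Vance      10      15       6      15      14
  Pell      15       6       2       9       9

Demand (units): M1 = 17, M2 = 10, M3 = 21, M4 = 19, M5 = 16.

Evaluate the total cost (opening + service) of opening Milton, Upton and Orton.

Total cost: 519

Each customer zone is assigned to its cheapest site among the open ones.
{Milton, Upton, Orton}: M1→Orton 7·17=119, M2→Orton 7·10=70, M3→Orton 4·21=84, M4→Milton 10·19=190, M5→Orton 2·16=32. Service 495; fixed 24; total 519.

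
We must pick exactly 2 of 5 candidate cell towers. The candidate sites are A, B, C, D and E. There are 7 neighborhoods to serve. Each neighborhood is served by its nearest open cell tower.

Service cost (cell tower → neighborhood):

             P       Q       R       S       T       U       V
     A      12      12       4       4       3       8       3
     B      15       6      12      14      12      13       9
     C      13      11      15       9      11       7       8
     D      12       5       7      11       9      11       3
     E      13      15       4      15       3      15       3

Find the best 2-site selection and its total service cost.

Choose A and D; total service cost 39.

With exactly 2 open, each neighborhood uses its cheapest among the chosen.
{A, D}: P→A 12, Q→D 5, R→A 4, S→A 4, T→A 3, U→A 8, V→A 3. Service cost 39.
{A, B}: service cost 40
{A, C}: service cost 44
Among all 10 size-2 choices, {A, D} is lowest.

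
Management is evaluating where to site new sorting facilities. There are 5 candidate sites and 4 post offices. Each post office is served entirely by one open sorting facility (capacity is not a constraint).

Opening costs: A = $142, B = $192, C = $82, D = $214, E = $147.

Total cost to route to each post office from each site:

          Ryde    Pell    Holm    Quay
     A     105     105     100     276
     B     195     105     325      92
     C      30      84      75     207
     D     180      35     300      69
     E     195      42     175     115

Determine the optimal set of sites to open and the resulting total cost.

Open C only; minimum total cost 478.

For any fixed open set, each post office goes to its cheapest open site; total = fixed + service.
{C}: Ryde→C 30, Pell→C 84, Holm→C 75, Quay→C 207. Service 396; fixed 82; total 478.
{C, E}: service 262 + fixed 229 = 491
{C, D}: service 209 + fixed 296 = 505
{A, B, C, D, E}: service 209 + fixed 777 = 986
No other subset beats 478.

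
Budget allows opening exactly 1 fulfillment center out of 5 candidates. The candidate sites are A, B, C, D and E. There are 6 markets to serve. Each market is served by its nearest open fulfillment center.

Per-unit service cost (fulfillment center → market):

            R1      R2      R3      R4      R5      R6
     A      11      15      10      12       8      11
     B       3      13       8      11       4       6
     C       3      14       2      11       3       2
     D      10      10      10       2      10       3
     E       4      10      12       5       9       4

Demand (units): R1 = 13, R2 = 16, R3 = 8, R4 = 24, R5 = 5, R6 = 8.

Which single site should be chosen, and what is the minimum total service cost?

With exactly 1 open, each market uses its cheapest among the chosen.
{D}: R1→D 10·13=130, R2→D 10·16=160, R3→D 10·8=80, R4→D 2·24=48, R5→D 10·5=50, R6→D 3·8=24. Service cost 492.
{E}: service cost 505
{C}: service cost 574
Among all 5 size-1 choices, {D} is lowest.

Choose D only; total service cost 492.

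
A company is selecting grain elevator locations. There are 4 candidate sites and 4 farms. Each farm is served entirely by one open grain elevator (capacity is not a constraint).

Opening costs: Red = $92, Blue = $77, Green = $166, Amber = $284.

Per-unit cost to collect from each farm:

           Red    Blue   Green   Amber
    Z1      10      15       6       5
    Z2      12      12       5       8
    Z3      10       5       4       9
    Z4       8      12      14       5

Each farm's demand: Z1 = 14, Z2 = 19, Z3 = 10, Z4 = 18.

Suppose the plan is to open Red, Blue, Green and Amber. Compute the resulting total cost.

Total cost: 914

Each farm is assigned to its cheapest site among the open ones.
{Red, Blue, Green, Amber}: Z1→Amber 5·14=70, Z2→Green 5·19=95, Z3→Green 4·10=40, Z4→Amber 5·18=90. Service 295; fixed 619; total 914.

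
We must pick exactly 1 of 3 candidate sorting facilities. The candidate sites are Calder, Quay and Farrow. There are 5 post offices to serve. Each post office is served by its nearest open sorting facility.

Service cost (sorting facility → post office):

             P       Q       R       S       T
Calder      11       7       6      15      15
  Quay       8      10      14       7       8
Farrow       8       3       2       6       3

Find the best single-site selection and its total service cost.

With exactly 1 open, each post office uses its cheapest among the chosen.
{Farrow}: P→Farrow 8, Q→Farrow 3, R→Farrow 2, S→Farrow 6, T→Farrow 3. Service cost 22.
{Quay}: service cost 47
{Calder}: service cost 54
Among all 3 size-1 choices, {Farrow} is lowest.

Choose Farrow only; total service cost 22.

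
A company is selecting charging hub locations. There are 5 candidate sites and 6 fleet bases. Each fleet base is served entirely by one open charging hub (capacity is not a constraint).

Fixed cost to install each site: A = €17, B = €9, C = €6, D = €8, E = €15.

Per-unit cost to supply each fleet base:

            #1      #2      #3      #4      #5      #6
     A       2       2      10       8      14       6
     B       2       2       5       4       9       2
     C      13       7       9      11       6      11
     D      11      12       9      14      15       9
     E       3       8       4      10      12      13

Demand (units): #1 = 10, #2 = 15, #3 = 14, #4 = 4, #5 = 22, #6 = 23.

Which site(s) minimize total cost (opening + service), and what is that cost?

For any fixed open set, each fleet base goes to its cheapest open site; total = fixed + service.
{B, C}: #1→B 2·10=20, #2→B 2·15=30, #3→B 5·14=70, #4→B 4·4=16, #5→C 6·22=132, #6→B 2·23=46. Service 314; fixed 15; total 329.
{B, C, E}: #1→B 2·10=20, #2→B 2·15=30, #3→E 4·14=56, #4→B 4·4=16, #5→C 6·22=132, #6→B 2·23=46. Service 300; fixed 30; total 330.
{B, C, D}: service 314 + fixed 23 = 337
{A, B, C, D, E}: service 300 + fixed 55 = 355
No other subset beats 329.

Open B and C; minimum total cost 329.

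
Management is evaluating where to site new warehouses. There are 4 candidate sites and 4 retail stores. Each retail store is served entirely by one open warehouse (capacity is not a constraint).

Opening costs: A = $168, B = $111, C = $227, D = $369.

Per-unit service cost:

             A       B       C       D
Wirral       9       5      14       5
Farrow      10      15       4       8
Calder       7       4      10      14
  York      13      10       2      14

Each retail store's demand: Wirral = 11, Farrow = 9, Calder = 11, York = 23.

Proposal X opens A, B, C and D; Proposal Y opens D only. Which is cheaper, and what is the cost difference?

Proposal Y is cheaper by 84.

Proposal X: {A, B, C, D}: Wirral→B 5·11=55, Farrow→C 4·9=36, Calder→B 4·11=44, York→C 2·23=46. Service 181; fixed 875; total 1056.
Proposal Y: {D}: Wirral→D 5·11=55, Farrow→D 8·9=72, Calder→D 14·11=154, York→D 14·23=322. Service 603; fixed 369; total 972.
Difference: |1056 − 972| = 84.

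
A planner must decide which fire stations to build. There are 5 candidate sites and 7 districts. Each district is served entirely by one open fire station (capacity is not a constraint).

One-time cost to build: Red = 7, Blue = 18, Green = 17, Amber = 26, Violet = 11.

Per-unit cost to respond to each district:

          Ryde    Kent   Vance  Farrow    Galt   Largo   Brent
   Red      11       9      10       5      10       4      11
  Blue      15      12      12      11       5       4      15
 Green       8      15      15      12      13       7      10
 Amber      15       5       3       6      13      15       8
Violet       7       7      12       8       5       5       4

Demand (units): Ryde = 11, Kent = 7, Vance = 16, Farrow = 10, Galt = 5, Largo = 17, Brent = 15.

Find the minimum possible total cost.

For any fixed open set, each district goes to its cheapest open site; total = fixed + service.
{Red, Amber, Violet}: Ryde→Violet 7·11=77, Kent→Amber 5·7=35, Vance→Amber 3·16=48, Farrow→Red 5·10=50, Galt→Violet 5·5=25, Largo→Red 4·17=68, Brent→Violet 4·15=60. Service 363; fixed 44; total 407.
{Red, Green, Amber, Violet}: service 363 + fixed 61 = 424
{Red, Blue, Amber, Violet}: Ryde→Violet 7·11=77, Kent→Amber 5·7=35, Vance→Amber 3·16=48, Farrow→Red 5·10=50, Galt→Blue 5·5=25, Largo→Red 4·17=68, Brent→Violet 4·15=60. Service 363; fixed 62; total 425.
{Red, Blue, Green, Amber, Violet}: Ryde→Violet 7·11=77, Kent→Amber 5·7=35, Vance→Amber 3·16=48, Farrow→Red 5·10=50, Galt→Blue 5·5=25, Largo→Red 4·17=68, Brent→Violet 4·15=60. Service 363; fixed 79; total 442.
No other subset beats 407.

Minimum total cost: 407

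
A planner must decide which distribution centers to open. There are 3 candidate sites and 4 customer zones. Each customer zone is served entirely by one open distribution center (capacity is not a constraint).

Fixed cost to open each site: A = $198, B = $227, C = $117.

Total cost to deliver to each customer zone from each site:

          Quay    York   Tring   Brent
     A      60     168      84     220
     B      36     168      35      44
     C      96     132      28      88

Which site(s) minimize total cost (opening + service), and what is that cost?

For any fixed open set, each customer zone goes to its cheapest open site; total = fixed + service.
{C}: Quay→C 96, York→C 132, Tring→C 28, Brent→C 88. Service 344; fixed 117; total 461.
{B}: service 283 + fixed 227 = 510
{B, C}: Quay→B 36, York→C 132, Tring→C 28, Brent→B 44. Service 240; fixed 344; total 584.
{A, B, C}: service 240 + fixed 542 = 782
(All 7 nonempty subsets were checked; C only is lowest.)

Open C only; minimum total cost 461.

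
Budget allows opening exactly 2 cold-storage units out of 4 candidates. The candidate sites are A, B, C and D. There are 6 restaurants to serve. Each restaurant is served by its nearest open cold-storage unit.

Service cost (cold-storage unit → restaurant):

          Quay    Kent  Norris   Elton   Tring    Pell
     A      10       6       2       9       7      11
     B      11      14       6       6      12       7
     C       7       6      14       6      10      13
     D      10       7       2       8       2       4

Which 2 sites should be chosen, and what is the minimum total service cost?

Choose C and D; total service cost 27.

With exactly 2 open, each restaurant uses its cheapest among the chosen.
{C, D}: Quay→C 7, Kent→C 6, Norris→D 2, Elton→C 6, Tring→D 2, Pell→D 4. Service cost 27.
{B, D}: service cost 31
{A, D}: service cost 32
Among all 6 size-2 choices, {C, D} is lowest.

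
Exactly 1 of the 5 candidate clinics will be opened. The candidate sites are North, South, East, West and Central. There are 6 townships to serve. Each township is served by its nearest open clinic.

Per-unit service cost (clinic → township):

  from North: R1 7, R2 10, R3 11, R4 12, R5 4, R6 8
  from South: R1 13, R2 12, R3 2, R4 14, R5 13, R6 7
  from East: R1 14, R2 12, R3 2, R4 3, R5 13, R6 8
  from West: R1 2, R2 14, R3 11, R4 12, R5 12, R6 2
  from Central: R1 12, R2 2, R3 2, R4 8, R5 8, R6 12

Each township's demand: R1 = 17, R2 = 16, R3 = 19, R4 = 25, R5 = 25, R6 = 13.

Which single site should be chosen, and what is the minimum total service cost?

Choose Central only; total service cost 830.

With exactly 1 open, each township uses its cheapest among the chosen.
{Central}: R1→Central 12·17=204, R2→Central 2·16=32, R3→Central 2·19=38, R4→Central 8·25=200, R5→Central 8·25=200, R6→Central 12·13=156. Service cost 830.
{East}: service cost 972
{North}: service cost 992
Among all 5 size-1 choices, {Central} is lowest.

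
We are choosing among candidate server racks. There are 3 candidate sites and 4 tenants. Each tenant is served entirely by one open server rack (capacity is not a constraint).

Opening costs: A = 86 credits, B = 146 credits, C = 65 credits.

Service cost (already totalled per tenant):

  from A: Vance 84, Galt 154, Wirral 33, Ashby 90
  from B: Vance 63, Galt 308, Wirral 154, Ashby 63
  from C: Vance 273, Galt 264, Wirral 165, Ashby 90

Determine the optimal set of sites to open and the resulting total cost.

Open A only; minimum total cost 447.

For any fixed open set, each tenant goes to its cheapest open site; total = fixed + service.
{A}: Vance→A 84, Galt→A 154, Wirral→A 33, Ashby→A 90. Service 361; fixed 86; total 447.
{A, C}: Vance→A 84, Galt→A 154, Wirral→A 33, Ashby→A 90. Service 361; fixed 151; total 512.
{A, B}: service 313 + fixed 232 = 545
{A, B, C}: service 313 + fixed 297 = 610
(All 7 nonempty subsets were checked; A only is lowest.)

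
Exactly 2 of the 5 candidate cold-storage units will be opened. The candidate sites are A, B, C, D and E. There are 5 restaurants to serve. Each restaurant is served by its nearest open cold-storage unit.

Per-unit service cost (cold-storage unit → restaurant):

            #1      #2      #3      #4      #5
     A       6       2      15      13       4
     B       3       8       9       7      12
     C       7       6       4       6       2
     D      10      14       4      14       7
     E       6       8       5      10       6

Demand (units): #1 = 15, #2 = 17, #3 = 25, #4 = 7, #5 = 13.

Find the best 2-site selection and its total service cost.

Choose A and C; total service cost 292.

With exactly 2 open, each restaurant uses its cheapest among the chosen.
{A, C}: #1→A 6·15=90, #2→A 2·17=34, #3→C 4·25=100, #4→C 6·7=42, #5→C 2·13=26. Service cost 292.
{B, C}: service cost 315
{C, E}: service cost 360
Among all 10 size-2 choices, {A, C} is lowest.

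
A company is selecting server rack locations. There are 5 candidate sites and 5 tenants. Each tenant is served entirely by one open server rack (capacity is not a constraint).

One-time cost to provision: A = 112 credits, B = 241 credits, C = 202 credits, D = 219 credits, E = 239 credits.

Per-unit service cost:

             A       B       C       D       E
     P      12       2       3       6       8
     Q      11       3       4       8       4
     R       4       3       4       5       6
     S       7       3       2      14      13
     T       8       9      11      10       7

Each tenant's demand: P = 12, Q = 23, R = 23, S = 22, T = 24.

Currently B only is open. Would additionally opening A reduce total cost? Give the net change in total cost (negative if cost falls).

No — net change +88 (cost rises by 88).

Current service cost with {B}: 444.
Adding A: each tenant re-picks its cheapest; new service cost 420, saving 24.
Extra fixed cost: 112. Net change = 112 − 24 = 88.
(Totals: 685 → 773.)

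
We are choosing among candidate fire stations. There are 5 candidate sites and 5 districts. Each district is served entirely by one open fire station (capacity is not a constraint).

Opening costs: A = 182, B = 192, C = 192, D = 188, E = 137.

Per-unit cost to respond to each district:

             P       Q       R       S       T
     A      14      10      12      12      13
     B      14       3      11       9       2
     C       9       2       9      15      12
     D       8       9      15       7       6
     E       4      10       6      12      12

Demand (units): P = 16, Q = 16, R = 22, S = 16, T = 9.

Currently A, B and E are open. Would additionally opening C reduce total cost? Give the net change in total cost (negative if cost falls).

Current service cost with {A, B, E}: 406.
Adding C: each district re-picks its cheapest; new service cost 390, saving 16.
Extra fixed cost: 192. Net change = 192 − 16 = 176.
(Totals: 917 → 1093.)

No — net change +176 (cost rises by 176).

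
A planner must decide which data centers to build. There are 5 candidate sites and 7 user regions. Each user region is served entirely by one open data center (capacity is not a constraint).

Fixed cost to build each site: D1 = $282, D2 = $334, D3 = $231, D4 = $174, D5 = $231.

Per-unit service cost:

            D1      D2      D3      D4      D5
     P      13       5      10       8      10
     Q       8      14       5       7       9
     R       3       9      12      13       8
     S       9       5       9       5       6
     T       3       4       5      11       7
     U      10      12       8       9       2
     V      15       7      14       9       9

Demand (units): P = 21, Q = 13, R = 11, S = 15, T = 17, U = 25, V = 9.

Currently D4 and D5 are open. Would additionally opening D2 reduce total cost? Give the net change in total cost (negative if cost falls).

Current service cost with {D4, D5}: 672.
Adding D2: each user region re-picks its cheapest; new service cost 540, saving 132.
Extra fixed cost: 334. Net change = 334 − 132 = 202.
(Totals: 1077 → 1279.)

No — net change +202 (cost rises by 202).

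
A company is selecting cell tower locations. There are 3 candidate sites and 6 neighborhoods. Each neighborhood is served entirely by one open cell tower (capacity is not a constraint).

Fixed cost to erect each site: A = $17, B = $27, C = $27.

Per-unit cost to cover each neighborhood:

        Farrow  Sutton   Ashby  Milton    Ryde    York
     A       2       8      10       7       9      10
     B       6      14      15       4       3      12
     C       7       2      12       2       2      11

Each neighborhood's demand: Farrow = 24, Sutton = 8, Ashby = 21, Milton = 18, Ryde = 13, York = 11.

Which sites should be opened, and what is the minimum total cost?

For any fixed open set, each neighborhood goes to its cheapest open site; total = fixed + service.
{A, C}: Farrow→A 2·24=48, Sutton→C 2·8=16, Ashby→A 10·21=210, Milton→C 2·18=36, Ryde→C 2·13=26, York→A 10·11=110. Service 446; fixed 44; total 490.
{A, B, C}: Farrow→A 2·24=48, Sutton→C 2·8=16, Ashby→A 10·21=210, Milton→C 2·18=36, Ryde→C 2·13=26, York→A 10·11=110. Service 446; fixed 71; total 517.
{A, B}: Farrow→A 2·24=48, Sutton→A 8·8=64, Ashby→A 10·21=210, Milton→B 4·18=72, Ryde→B 3·13=39, York→A 10·11=110. Service 543; fixed 44; total 587.
{A}: service 675 + fixed 17 = 692
No other subset beats 490.

Open A and C; minimum total cost 490.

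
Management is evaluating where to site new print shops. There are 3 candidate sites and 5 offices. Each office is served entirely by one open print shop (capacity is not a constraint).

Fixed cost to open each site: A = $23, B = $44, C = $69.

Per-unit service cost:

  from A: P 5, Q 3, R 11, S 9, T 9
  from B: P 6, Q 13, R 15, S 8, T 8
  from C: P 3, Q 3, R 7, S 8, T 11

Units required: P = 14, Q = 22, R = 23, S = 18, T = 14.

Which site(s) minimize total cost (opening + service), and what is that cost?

Open A and C; minimum total cost 631.

For any fixed open set, each office goes to its cheapest open site; total = fixed + service.
{A, C}: P→C 3·14=42, Q→A 3·22=66, R→C 7·23=161, S→C 8·18=144, T→A 9·14=126. Service 539; fixed 92; total 631.
{C}: P→C 3·14=42, Q→C 3·22=66, R→C 7·23=161, S→C 8·18=144, T→C 11·14=154. Service 567; fixed 69; total 636.
{B, C}: P→C 3·14=42, Q→C 3·22=66, R→C 7·23=161, S→B 8·18=144, T→B 8·14=112. Service 525; fixed 113; total 638.
{A, B, C}: P→C 3·14=42, Q→A 3·22=66, R→C 7·23=161, S→B 8·18=144, T→B 8·14=112. Service 525; fixed 136; total 661.
No other subset beats 631.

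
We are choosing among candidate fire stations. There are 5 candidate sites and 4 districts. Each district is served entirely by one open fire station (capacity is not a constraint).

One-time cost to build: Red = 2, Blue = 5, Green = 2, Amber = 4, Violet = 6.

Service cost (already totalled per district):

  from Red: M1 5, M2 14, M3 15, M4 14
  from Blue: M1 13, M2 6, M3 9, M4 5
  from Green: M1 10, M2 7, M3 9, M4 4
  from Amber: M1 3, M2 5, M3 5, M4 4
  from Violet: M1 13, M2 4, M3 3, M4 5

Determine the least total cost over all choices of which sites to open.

Minimum total cost: 21

For any fixed open set, each district goes to its cheapest open site; total = fixed + service.
{Amber}: M1→Amber 3, M2→Amber 5, M3→Amber 5, M4→Amber 4. Service 17; fixed 4; total 21.
{Red, Amber}: M1→Amber 3, M2→Amber 5, M3→Amber 5, M4→Amber 4. Service 17; fixed 6; total 23.
{Green, Amber}: M1→Amber 3, M2→Amber 5, M3→Amber 5, M4→Green 4. Service 17; fixed 6; total 23.
{Red, Blue, Green, Amber, Violet}: M1→Amber 3, M2→Violet 4, M3→Violet 3, M4→Green 4. Service 14; fixed 19; total 33.
No other subset beats 21.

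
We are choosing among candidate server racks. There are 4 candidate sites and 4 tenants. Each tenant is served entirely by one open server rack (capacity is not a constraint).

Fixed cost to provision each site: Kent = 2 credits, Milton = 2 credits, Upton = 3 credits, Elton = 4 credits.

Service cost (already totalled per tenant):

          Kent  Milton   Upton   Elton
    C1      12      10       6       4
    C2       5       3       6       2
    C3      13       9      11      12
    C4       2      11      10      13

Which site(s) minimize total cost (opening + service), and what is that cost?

Open Kent, Milton and Elton; minimum total cost 25.

For any fixed open set, each tenant goes to its cheapest open site; total = fixed + service.
{Kent, Milton, Elton}: C1→Elton 4, C2→Elton 2, C3→Milton 9, C4→Kent 2. Service 17; fixed 8; total 25.
{Kent, Elton}: service 20 + fixed 6 = 26
{Kent, Milton, Upton}: C1→Upton 6, C2→Milton 3, C3→Milton 9, C4→Kent 2. Service 20; fixed 7; total 27.
{Kent, Milton, Upton, Elton}: C1→Elton 4, C2→Elton 2, C3→Milton 9, C4→Kent 2. Service 17; fixed 11; total 28.
(All 15 nonempty subsets were checked; Kent, Milton and Elton is lowest.)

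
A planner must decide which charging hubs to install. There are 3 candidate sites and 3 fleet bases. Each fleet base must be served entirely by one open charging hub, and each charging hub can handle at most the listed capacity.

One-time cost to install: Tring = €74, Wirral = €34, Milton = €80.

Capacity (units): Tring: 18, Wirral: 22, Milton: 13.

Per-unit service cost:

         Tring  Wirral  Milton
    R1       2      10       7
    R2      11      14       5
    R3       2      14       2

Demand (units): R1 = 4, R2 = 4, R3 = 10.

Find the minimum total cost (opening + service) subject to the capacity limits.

Minimum total cost: 146

Open {Tring}: R1→Tring 2·4=8, R2→Tring 11·4=44, R3→Tring 2·10=20.
Loads: Tring carries 18/18. Service 72; fixed 74; total 146.
Next best feasible plan costs 180.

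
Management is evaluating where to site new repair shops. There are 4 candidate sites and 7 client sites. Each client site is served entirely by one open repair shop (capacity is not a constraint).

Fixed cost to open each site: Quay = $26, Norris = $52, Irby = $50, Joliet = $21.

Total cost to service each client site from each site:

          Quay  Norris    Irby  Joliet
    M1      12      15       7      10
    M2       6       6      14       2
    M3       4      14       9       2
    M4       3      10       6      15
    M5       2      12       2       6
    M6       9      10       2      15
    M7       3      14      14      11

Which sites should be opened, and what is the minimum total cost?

For any fixed open set, each client site goes to its cheapest open site; total = fixed + service.
{Quay}: M1→Quay 12, M2→Quay 6, M3→Quay 4, M4→Quay 3, M5→Quay 2, M6→Quay 9, M7→Quay 3. Service 39; fixed 26; total 65.
{Quay, Joliet}: service 31 + fixed 47 = 78
{Joliet}: service 61 + fixed 21 = 82
{Quay, Norris, Irby, Joliet}: service 21 + fixed 149 = 170
(All 15 nonempty subsets were checked; Quay only is lowest.)

Open Quay only; minimum total cost 65.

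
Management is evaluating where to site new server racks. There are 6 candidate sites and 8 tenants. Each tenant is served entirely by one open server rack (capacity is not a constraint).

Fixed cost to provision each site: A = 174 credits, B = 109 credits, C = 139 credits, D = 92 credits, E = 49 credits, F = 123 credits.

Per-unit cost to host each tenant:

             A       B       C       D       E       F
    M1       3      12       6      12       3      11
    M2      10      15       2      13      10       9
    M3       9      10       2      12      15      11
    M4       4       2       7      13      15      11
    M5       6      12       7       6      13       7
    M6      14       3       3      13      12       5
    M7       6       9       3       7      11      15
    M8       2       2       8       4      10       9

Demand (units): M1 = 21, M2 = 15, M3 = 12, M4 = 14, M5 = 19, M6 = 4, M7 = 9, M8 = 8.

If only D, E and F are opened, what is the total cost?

Each tenant is assigned to its cheapest site among the open ones.
{D, E, F}: M1→E 3·21=63, M2→F 9·15=135, M3→F 11·12=132, M4→F 11·14=154, M5→D 6·19=114, M6→F 5·4=20, M7→D 7·9=63, M8→D 4·8=32. Service 713; fixed 264; total 977.

Total cost: 977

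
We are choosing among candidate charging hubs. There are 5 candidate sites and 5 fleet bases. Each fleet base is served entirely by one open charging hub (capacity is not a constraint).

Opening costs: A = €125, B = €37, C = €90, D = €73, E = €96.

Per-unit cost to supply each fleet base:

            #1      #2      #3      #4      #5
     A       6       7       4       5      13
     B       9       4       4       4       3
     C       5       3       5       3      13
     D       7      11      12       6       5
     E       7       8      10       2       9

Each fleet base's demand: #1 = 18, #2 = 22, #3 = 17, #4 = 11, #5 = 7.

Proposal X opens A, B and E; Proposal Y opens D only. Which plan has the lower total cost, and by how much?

Proposal X: {A, B, E}: #1→A 6·18=108, #2→B 4·22=88, #3→A 4·17=68, #4→E 2·11=22, #5→B 3·7=21. Service 307; fixed 258; total 565.
Proposal Y: {D}: #1→D 7·18=126, #2→D 11·22=242, #3→D 12·17=204, #4→D 6·11=66, #5→D 5·7=35. Service 673; fixed 73; total 746.
Difference: |565 − 746| = 181.

Proposal X is cheaper by 181.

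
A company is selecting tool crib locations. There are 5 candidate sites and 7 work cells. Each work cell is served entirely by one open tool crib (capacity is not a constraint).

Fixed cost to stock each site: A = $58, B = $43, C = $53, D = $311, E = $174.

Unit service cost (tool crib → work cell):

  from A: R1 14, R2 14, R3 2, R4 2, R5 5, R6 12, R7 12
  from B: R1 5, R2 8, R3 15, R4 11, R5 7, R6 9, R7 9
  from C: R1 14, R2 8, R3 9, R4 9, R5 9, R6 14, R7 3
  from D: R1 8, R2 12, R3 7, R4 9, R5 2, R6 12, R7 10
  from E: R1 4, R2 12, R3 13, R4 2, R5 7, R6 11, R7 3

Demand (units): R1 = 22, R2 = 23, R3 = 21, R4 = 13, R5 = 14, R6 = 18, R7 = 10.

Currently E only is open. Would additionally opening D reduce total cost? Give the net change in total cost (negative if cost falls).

No — net change +115 (cost rises by 115).

Current service cost with {E}: 989.
Adding D: each work cell re-picks its cheapest; new service cost 793, saving 196.
Extra fixed cost: 311. Net change = 311 − 196 = 115.
(Totals: 1163 → 1278.)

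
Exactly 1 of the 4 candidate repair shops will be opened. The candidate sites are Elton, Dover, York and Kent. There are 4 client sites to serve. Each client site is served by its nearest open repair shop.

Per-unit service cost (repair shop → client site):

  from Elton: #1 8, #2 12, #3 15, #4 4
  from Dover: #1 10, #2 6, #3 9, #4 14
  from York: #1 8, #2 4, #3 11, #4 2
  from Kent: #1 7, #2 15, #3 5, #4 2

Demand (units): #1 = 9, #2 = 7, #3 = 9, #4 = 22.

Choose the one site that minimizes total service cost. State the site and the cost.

With exactly 1 open, each client site uses its cheapest among the chosen.
{York}: #1→York 8·9=72, #2→York 4·7=28, #3→York 11·9=99, #4→York 2·22=44. Service cost 243.
{Kent}: service cost 257
{Elton}: service cost 379
Among all 4 size-1 choices, {York} is lowest.

Choose York only; total service cost 243.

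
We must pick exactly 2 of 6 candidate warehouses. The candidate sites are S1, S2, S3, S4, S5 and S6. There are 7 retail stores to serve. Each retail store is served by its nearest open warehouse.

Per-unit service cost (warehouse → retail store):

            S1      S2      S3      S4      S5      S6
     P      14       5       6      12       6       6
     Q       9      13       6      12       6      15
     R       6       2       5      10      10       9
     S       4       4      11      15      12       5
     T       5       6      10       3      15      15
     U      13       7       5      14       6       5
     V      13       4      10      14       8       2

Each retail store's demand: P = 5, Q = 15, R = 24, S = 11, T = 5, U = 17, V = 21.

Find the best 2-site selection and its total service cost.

Choose S2 and S3; total service cost 406.

With exactly 2 open, each retail store uses its cheapest among the chosen.
{S2, S3}: P→S2 5·5=25, Q→S3 6·15=90, R→S2 2·24=48, S→S2 4·11=44, T→S2 6·5=30, U→S3 5·17=85, V→S2 4·21=84. Service cost 406.
{S2, S5}: service cost 423
{S2, S6}: service cost 469
Among all 15 size-2 choices, {S2, S3} is lowest.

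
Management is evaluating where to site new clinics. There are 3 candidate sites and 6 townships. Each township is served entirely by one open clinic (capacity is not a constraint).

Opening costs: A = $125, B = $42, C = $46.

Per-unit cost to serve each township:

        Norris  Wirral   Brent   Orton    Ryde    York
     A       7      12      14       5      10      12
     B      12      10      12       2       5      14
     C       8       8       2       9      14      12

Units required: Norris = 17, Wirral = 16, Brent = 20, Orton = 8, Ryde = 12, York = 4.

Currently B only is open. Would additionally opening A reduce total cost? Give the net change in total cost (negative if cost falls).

No — net change +32 (cost rises by 32).

Current service cost with {B}: 736.
Adding A: each township re-picks its cheapest; new service cost 643, saving 93.
Extra fixed cost: 125. Net change = 125 − 93 = 32.
(Totals: 778 → 810.)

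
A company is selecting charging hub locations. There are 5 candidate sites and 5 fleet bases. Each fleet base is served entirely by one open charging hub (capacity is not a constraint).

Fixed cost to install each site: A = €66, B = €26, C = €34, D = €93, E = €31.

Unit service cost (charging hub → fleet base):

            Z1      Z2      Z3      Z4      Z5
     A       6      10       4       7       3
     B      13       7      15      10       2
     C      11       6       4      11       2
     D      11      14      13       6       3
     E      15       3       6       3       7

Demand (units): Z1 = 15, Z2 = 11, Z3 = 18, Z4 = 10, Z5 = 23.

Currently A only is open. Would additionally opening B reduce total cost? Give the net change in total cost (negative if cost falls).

Current service cost with {A}: 411.
Adding B: each fleet base re-picks its cheapest; new service cost 355, saving 56.
Extra fixed cost: 26. Net change = 26 − 56 = -30.
(Totals: 477 → 447.)

Yes — net change −30 (cost falls by 30).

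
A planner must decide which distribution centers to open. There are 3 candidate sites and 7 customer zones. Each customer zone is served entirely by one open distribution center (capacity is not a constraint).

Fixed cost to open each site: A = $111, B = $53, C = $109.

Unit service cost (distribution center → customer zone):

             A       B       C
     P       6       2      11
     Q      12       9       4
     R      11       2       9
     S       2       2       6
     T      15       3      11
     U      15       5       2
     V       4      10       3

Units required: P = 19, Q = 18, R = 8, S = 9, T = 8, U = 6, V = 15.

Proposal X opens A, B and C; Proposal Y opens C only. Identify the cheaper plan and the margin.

Proposal X: {A, B, C}: P→B 2·19=38, Q→C 4·18=72, R→B 2·8=16, S→A 2·9=18, T→B 3·8=24, U→C 2·6=12, V→C 3·15=45. Service 225; fixed 273; total 498.
Proposal Y: {C}: P→C 11·19=209, Q→C 4·18=72, R→C 9·8=72, S→C 6·9=54, T→C 11·8=88, U→C 2·6=12, V→C 3·15=45. Service 552; fixed 109; total 661.
Difference: |498 − 661| = 163.

Proposal X is cheaper by 163.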